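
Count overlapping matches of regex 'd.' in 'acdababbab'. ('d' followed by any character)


Pattern: d. means 'd' followed by any character.
Scanning 'acdababbab' position-by-position:
  Pos 0: window 'ac' -> no
  Pos 1: window 'cd' -> no
  Pos 2: window 'da' -> MATCH
  Pos 3: window 'ab' -> no
  Pos 4: window 'ba' -> no
  Pos 5: window 'ab' -> no
  Pos 6: window 'bb' -> no
  Pos 7: window 'ba' -> no
  Pos 8: window 'ab' -> no
  Pos 9: window 'b' -> no
Total matches: 1

1


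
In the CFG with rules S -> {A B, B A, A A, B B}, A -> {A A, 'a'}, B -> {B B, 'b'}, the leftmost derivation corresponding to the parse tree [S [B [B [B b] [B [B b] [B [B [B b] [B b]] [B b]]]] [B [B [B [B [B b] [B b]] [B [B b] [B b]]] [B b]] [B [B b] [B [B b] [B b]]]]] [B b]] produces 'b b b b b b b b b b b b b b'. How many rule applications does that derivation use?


Every bracketed nonterminal node [X ...] in the tree is produced by exactly one rule application.
Reading the tree off as a leftmost derivation:
  Step 1: S  =>  B B   (applied S -> B B)
  Step 2: B B  =>  B B B   (applied B -> B B)
  Step 3: B B B  =>  B B B B   (applied B -> B B)
  Step 4: B B B B  =>  b B B B   (applied B -> b)
  Step 5: b B B B  =>  b B B B B   (applied B -> B B)
  Step 6: b B B B B  =>  b b B B B   (applied B -> b)
  Step 7: b b B B B  =>  b b B B B B   (applied B -> B B)
  Step 8: b b B B B B  =>  b b B B B B B   (applied B -> B B)
  Step 9: b b B B B B B  =>  b b b B B B B   (applied B -> b)
  Step 10: b b b B B B B  =>  b b b b B B B   (applied B -> b)
  Step 11: b b b b B B B  =>  b b b b b B B   (applied B -> b)
  Step 12: b b b b b B B  =>  b b b b b B B B   (applied B -> B B)
  Step 13: b b b b b B B B  =>  b b b b b B B B B   (applied B -> B B)
  Step 14: b b b b b B B B B  =>  b b b b b B B B B B   (applied B -> B B)
  Step 15: b b b b b B B B B B  =>  b b b b b B B B B B B   (applied B -> B B)
  Step 16: b b b b b B B B B B B  =>  b b b b b b B B B B B   (applied B -> b)
  Step 17: b b b b b b B B B B B  =>  b b b b b b b B B B B   (applied B -> b)
  Step 18: b b b b b b b B B B B  =>  b b b b b b b B B B B B   (applied B -> B B)
  Step 19: b b b b b b b B B B B B  =>  b b b b b b b b B B B B   (applied B -> b)
  Step 20: b b b b b b b b B B B B  =>  b b b b b b b b b B B B   (applied B -> b)
  Step 21: b b b b b b b b b B B B  =>  b b b b b b b b b b B B   (applied B -> b)
  Step 22: b b b b b b b b b b B B  =>  b b b b b b b b b b B B B   (applied B -> B B)
  Step 23: b b b b b b b b b b B B B  =>  b b b b b b b b b b b B B   (applied B -> b)
  Step 24: b b b b b b b b b b b B B  =>  b b b b b b b b b b b B B B   (applied B -> B B)
  Step 25: b b b b b b b b b b b B B B  =>  b b b b b b b b b b b b B B   (applied B -> b)
  Step 26: b b b b b b b b b b b b B B  =>  b b b b b b b b b b b b b B   (applied B -> b)
  Step 27: b b b b b b b b b b b b b B  =>  b b b b b b b b b b b b b b   (applied B -> b)
Final yield: b b b b b b b b b b b b b b
Total rewrite steps: 27

27


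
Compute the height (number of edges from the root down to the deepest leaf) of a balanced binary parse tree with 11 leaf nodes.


In a balanced binary tree with n leaves the deepest leaf is ceil(log2(n)) edges below the root.
log2(11) = 3.4594
ceil(3.4594) = 4
height (edges) = 4

4


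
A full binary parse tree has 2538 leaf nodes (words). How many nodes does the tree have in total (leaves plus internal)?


Leaf nodes (terminals): 2538
Internal nodes = n - 1 = 2538 - 1 = 2537
Total = leaves + internal = 2538 + 2537 = 5075

5075


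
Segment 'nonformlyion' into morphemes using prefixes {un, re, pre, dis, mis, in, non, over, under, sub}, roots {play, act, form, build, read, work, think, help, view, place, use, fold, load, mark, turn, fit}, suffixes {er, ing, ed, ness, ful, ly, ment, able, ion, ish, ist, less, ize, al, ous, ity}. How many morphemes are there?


Segmenting 'nonformlyion' against the inventory:
  'non' -> prefix (morpheme 1)
  'form' -> root (morpheme 2)
  'ly' -> suffix (morpheme 3)
  'ion' -> suffix (morpheme 4)
Total morphemes: 4

4


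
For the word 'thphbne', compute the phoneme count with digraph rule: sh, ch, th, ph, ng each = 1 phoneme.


Parsing 'thphbne' greedily, digraphs first:
  'th' -> digraph (1 consonant phoneme) (phonemes so far: 1)
  'ph' -> digraph (1 consonant phoneme) (phonemes so far: 2)
  'b' -> consonant phoneme (phonemes so far: 3)
  'n' -> consonant phoneme (phonemes so far: 4)
  'e' -> vowel phoneme (phonemes so far: 5)
Total phonemes: 5

5


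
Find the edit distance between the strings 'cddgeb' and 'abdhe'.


Building DP table for s1='cddgeb' (len 6) and s2='abdhe' (len 5):
       a  b  d  h  e
    0  1  2  3  4  5
  c 1  1  2  3  4  5
  d 2  2  2  2  3  4
  d 3  3  3  2  3  4
  g 4  4  4  3  3  4
  e 5  5  5  4  4  3
  b 6  6  5  5  5  4
Edit distance = dp[6][5] = 4

4


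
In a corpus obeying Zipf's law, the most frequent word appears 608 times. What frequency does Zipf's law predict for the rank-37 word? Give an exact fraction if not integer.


Zipf's law: freq(rank) = f1 / rank
f1 = 608, rank = 37
freq = 608 / 37
GCD(608, 37) = 1
Simplified: 608/37

608/37


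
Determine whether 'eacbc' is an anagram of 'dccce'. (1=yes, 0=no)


Sort characters of 'eacbc': 'abcce'
Sort characters of 'dccce': 'cccde'
Sorted forms differ -> they are NOT anagrams
Result: 0

0


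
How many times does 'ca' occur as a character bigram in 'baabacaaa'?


Scanning 'baabacaaa' for bigram 'ca':
  Position 0: 'ba' -> no
  Position 1: 'aa' -> no
  Position 2: 'ab' -> no
  Position 3: 'ba' -> no
  Position 4: 'ac' -> no
  Position 5: 'ca' -> MATCH
  Position 6: 'aa' -> no
  Position 7: 'aa' -> no
Total matches: 1

1


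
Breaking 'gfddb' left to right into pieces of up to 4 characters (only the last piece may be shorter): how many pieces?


'gfddb' has 5 characters.
Chunking with max size 4:
  Chunk 1: 'gfdd' (positions 0-3)
  Chunk 2: 'b' (positions 4-4)
Total chunks: ceil(5 / 4) = 2

2


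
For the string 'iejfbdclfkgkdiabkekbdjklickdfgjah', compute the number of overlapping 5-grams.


String 'iejfbdclfkgkdiabkekbdjklickdfgjah' has length L = 33.
Number of overlapping n-grams = L - n + 1
Substituting: 33 - 5 + 1 = 29

29


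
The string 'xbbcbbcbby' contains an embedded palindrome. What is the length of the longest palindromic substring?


Scanning 'xbbcbbcbby' for palindromic substrings.
Substring at positions 1-8: 'bbcbbcbb'.
Check: reverse('bbcbbcbb') = 'bbcbbcbb' -> palindrome confirmed.
Neighbouring characters ('x' / 'y') break symmetry, so it cannot extend further.
No longer palindromic substring exists; longest length = 8

8


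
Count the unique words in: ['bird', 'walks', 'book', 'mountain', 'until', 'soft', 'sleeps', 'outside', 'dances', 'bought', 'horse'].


Listing all tokens and tracking unique types:
  Token 1: 'bird' -> NEW (unique so far: 1)
  Token 2: 'walks' -> NEW (unique so far: 2)
  Token 3: 'book' -> NEW (unique so far: 3)
  Token 4: 'mountain' -> NEW (unique so far: 4)
  Token 5: 'until' -> NEW (unique so far: 5)
  Token 6: 'soft' -> NEW (unique so far: 6)
  Token 7: 'sleeps' -> NEW (unique so far: 7)
  Token 8: 'outside' -> NEW (unique so far: 8)
  Token 9: 'dances' -> NEW (unique so far: 9)
  Token 10: 'bought' -> NEW (unique so far: 10)
  Token 11: 'horse' -> NEW (unique so far: 11)
Unique types: ('bird', 'book', 'bought', 'dances', 'horse', 'mountain', 'outside', 'sleeps', 'soft', 'until', 'walks')
Vocabulary size: 11

11


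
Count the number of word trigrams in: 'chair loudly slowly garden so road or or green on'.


Word trigrams from [10] words:
  Trigram 1: (chair loudly slowly)
  Trigram 2: (loudly slowly garden)
  Trigram 3: (slowly garden so)
  Trigram 4: (garden so road)
  Trigram 5: (so road or)
  Trigram 6: (road or or)
  Trigram 7: (or or green)
  Trigram 8: (or green on)
Total word trigrams: 10 - 2 = 8

8


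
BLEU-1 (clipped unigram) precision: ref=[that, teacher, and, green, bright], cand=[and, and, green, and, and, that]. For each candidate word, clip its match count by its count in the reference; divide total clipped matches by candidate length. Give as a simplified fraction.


Reference word counts: {'and': 1, 'bright': 1, 'green': 1, 'teacher': 1, 'that': 1}
Checking each candidate word (with clipping):
  'and' -> in reference (ref count 1, used 1/1) -> match (matches: 1)
  'and' -> ref count 1 already used up (1/1) -> clipped, no match (matches: 1)
  'green' -> in reference (ref count 1, used 1/1) -> match (matches: 2)
  'and' -> ref count 1 already used up (1/1) -> clipped, no match (matches: 2)
  'and' -> ref count 1 already used up (1/1) -> clipped, no match (matches: 2)
  'that' -> in reference (ref count 1, used 1/1) -> match (matches: 3)
Clipped matches: 3, Candidate length: 6
Precision = 3/6 = 1/2

1/2


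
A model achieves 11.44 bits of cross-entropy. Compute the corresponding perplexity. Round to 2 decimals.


Perplexity formula: PP = 2^H
H = 11.44
PP = 2^11.44
Decompose: 2^11.44 = 2^11 * 2^0.44
2^11 = 2048, 2^0.44 ~ 1.3566043
PP ~ 2048 * 1.3566043 = 2778.3256064
Rounded to 2 decimals: 2778.33

2778.33


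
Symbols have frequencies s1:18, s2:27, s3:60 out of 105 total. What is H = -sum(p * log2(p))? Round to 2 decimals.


Computing entropy H = -sum(p_i * log2(p_i)):
  s1: p = 18/105 = 0.1714, -p*log2(p) = 0.4362
  s2: p = 27/105 = 0.2571, -p*log2(p) = 0.5038
  s3: p = 60/105 = 0.5714, -p*log2(p) = 0.4613
H = sum of terms = 1.4013
Rounded to 2 decimals: 1.40

1.40


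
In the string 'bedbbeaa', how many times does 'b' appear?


Scanning 'bedbbeaa' for 'b':
  Position 0: 'b' -> MATCH (count: 1)
  Position 3: 'b' -> MATCH (count: 2)
  Position 4: 'b' -> MATCH (count: 3)
Total occurrences of 'b': 3

3


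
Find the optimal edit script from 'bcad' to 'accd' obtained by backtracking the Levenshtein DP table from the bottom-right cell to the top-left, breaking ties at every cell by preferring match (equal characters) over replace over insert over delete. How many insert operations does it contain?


Edit distance = 2. Backtracking from cell (4, 4) with preference match > replace > insert > delete,
then listing the resulting alignment 'bcad' -> 'accd' left to right:
  Step 1: replace b->a
  Step 2: keep 'c'
  Step 3: replace a->c
  Step 4: keep 'd'
Total insertions: 0

0


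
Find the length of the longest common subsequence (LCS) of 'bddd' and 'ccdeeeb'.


DP table for LCS of 'bddd' and 'ccdeeeb':
       c  c  d  e  e  e  b
    0  0  0  0  0  0  0  0
  b 0  0  0  0  0  0  0  1
  d 0  0  0  1  1  1  1  1
  d 0  0  0  1  1  1  1  1
  d 0  0  0  1  1  1  1  1
LCS: 'b'
LCS length = 1

1


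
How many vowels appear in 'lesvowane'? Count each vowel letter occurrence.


Scanning each character of 'lesvowane':
  Position 1: 'l' -> consonant (running count: 0)
  Position 2: 'e' -> vowel (running count: 1)
  Position 3: 's' -> consonant (running count: 1)
  Position 4: 'v' -> consonant (running count: 1)
  Position 5: 'o' -> vowel (running count: 2)
  Position 6: 'w' -> consonant (running count: 2)
  Position 7: 'a' -> vowel (running count: 3)
  Position 8: 'n' -> consonant (running count: 3)
  Position 9: 'e' -> vowel (running count: 4)
Total vowels: 4

4


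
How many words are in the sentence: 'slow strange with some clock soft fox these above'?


Counting words by splitting on spaces:
  Word 1: 'slow'
  Word 2: 'strange'
  Word 3: 'with'
  Word 4: 'some'
  Word 5: 'clock'
  Word 6: 'soft'
  Word 7: 'fox'
  Word 8: 'these'
  Word 9: 'above'
Total words: 9

9


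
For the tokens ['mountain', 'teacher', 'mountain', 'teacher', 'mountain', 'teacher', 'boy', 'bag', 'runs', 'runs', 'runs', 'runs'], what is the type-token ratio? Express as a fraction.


Tokens: 12
Unique types: ('bag', 'boy', 'mountain', 'runs', 'teacher') = 5
TTR = 5/12
Already in lowest terms.

5/12


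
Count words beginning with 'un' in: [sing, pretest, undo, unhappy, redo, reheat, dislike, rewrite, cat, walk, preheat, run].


Checking each word for prefix 'un':
  'sing' -> no (count: 0)
  'pretest' -> no (count: 0)
  'undo' -> YES, starts with 'un' (count: 1)
  'unhappy' -> YES, starts with 'un' (count: 2)
  'redo' -> no (count: 2)
  'reheat' -> no (count: 2)
  'dislike' -> no (count: 2)
  'rewrite' -> no (count: 2)
  'cat' -> no (count: 2)
  'walk' -> no (count: 2)
  'preheat' -> no (count: 2)
  'run' -> no (count: 2)
Total with prefix 'un': 2

2


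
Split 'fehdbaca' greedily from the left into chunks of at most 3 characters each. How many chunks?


'fehdbaca' has 8 characters.
Chunking with max size 3:
  Chunk 1: 'feh' (positions 0-2)
  Chunk 2: 'dba' (positions 3-5)
  Chunk 3: 'ca' (positions 6-7)
Total chunks: ceil(8 / 3) = 3

3


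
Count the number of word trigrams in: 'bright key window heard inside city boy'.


Word trigrams from [7] words:
  Trigram 1: (bright key window)
  Trigram 2: (key window heard)
  Trigram 3: (window heard inside)
  Trigram 4: (heard inside city)
  Trigram 5: (inside city boy)
Total word trigrams: 7 - 2 = 5

5


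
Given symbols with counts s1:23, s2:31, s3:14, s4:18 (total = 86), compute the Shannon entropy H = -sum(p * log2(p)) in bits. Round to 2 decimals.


Computing entropy H = -sum(p_i * log2(p_i)):
  s1: p = 23/86 = 0.2674, -p*log2(p) = 0.5089
  s2: p = 31/86 = 0.3605, -p*log2(p) = 0.5306
  s3: p = 14/86 = 0.1628, -p*log2(p) = 0.4263
  s4: p = 18/86 = 0.2093, -p*log2(p) = 0.4723
H = sum of terms = 1.9381
Rounded to 2 decimals: 1.94

1.94


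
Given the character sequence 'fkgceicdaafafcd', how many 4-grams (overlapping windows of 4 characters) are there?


String 'fkgceicdaafafcd' has length L = 15.
Number of overlapping n-grams = L - n + 1
Substituting: 15 - 4 + 1 = 12

12


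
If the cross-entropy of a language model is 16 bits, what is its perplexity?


Perplexity formula: PP = 2^H
H = 16
PP = 2^16
PP = 2^16 = 65536

65536


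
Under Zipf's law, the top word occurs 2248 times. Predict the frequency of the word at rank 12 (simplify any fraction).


Zipf's law: freq(rank) = f1 / rank
f1 = 2248, rank = 12
freq = 2248 / 12
GCD(2248, 12) = 4
Simplified: 562/3

562/3


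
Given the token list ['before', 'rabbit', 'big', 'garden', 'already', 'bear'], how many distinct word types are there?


Listing all tokens and tracking unique types:
  Token 1: 'before' -> NEW (unique so far: 1)
  Token 2: 'rabbit' -> NEW (unique so far: 2)
  Token 3: 'big' -> NEW (unique so far: 3)
  Token 4: 'garden' -> NEW (unique so far: 4)
  Token 5: 'already' -> NEW (unique so far: 5)
  Token 6: 'bear' -> NEW (unique so far: 6)
Unique types: ('already', 'bear', 'before', 'big', 'garden', 'rabbit')
Vocabulary size: 6

6


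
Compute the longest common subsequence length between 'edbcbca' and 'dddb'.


DP table for LCS of 'edbcbca' and 'dddb':
       d  d  d  b
    0  0  0  0  0
  e 0  0  0  0  0
  d 0  1  1  1  1
  b 0  1  1  1  2
  c 0  1  1  1  2
  b 0  1  1  1  2
  c 0  1  1  1  2
  a 0  1  1  1  2
LCS: 'db'
LCS length = 2

2


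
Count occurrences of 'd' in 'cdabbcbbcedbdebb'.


Scanning 'cdabbcbbcedbdebb' for 'd':
  Position 1: 'd' -> MATCH (count: 1)
  Position 10: 'd' -> MATCH (count: 2)
  Position 12: 'd' -> MATCH (count: 3)
Total occurrences of 'd': 3

3


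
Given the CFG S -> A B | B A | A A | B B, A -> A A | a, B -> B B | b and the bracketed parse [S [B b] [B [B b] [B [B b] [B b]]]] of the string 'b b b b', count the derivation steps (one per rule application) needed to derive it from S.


Every bracketed nonterminal node [X ...] in the tree is produced by exactly one rule application.
Reading the tree off as a leftmost derivation:
  Step 1: S  =>  B B   (applied S -> B B)
  Step 2: B B  =>  b B   (applied B -> b)
  Step 3: b B  =>  b B B   (applied B -> B B)
  Step 4: b B B  =>  b b B   (applied B -> b)
  Step 5: b b B  =>  b b B B   (applied B -> B B)
  Step 6: b b B B  =>  b b b B   (applied B -> b)
  Step 7: b b b B  =>  b b b b   (applied B -> b)
Final yield: b b b b
Total rewrite steps: 7

7


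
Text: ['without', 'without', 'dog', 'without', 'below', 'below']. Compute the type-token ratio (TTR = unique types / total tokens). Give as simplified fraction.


Tokens: 6
Unique types: ('below', 'dog', 'without') = 3
TTR = 3/6
Simplify: divide both by 3 -> 1/2
TTR = 1/2

1/2


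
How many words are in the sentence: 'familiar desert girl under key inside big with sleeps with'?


Counting words by splitting on spaces:
  Word 1: 'familiar'
  Word 2: 'desert'
  Word 3: 'girl'
  Word 4: 'under'
  Word 5: 'key'
  Word 6: 'inside'
  Word 7: 'big'
  Word 8: 'with'
  Word 9: 'sleeps'
  Word 10: 'with'
Total words: 10

10


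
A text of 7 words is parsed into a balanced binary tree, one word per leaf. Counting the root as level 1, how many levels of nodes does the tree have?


In a balanced binary tree with n leaves the deepest leaf is ceil(log2(n)) edges below the root,
so counting node levels inclusive of root and leaves gives ceil(log2(n)) + 1 levels.
log2(7) = 2.8074
ceil(2.8074) = 3
levels = 3 + 1 = 4

4


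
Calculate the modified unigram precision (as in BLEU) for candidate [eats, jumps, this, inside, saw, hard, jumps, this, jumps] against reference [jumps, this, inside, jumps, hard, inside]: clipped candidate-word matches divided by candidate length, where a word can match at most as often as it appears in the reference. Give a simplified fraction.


Reference word counts: {'hard': 1, 'inside': 2, 'jumps': 2, 'this': 1}
Checking each candidate word (with clipping):
  'eats' -> not in reference -> no match (matches: 0)
  'jumps' -> in reference (ref count 2, used 1/2) -> match (matches: 1)
  'this' -> in reference (ref count 1, used 1/1) -> match (matches: 2)
  'inside' -> in reference (ref count 2, used 1/2) -> match (matches: 3)
  'saw' -> not in reference -> no match (matches: 3)
  'hard' -> in reference (ref count 1, used 1/1) -> match (matches: 4)
  'jumps' -> in reference (ref count 2, used 2/2) -> match (matches: 5)
  'this' -> ref count 1 already used up (1/1) -> clipped, no match (matches: 5)
  'jumps' -> ref count 2 already used up (2/2) -> clipped, no match (matches: 5)
Clipped matches: 5, Candidate length: 9
Precision = 5/9

5/9


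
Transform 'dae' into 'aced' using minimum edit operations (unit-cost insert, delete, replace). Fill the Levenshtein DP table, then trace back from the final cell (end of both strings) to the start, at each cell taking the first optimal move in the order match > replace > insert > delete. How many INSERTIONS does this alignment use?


Edit distance = 3. Backtracking from cell (3, 4) with preference match > replace > insert > delete,
then listing the resulting alignment 'dae' -> 'aced' left to right:
  Step 1: replace d->a
  Step 2: replace a->c
  Step 3: keep 'e'
  Step 4: insert 'd' [insertion #1]
Total insertions: 1

1


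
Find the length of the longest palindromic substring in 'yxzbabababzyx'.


Scanning 'yxzbabababzyx' for palindromic substrings.
Substring at positions 2-10: 'zbabababz'.
Check: reverse('zbabababz') = 'zbabababz' -> palindrome confirmed.
Neighbouring characters ('x' / 'y') break symmetry, so it cannot extend further.
No longer palindromic substring exists; longest length = 9

9


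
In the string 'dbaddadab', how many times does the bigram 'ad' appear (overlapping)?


Scanning 'dbaddadab' for bigram 'ad':
  Position 0: 'db' -> no
  Position 1: 'ba' -> no
  Position 2: 'ad' -> MATCH
  Position 3: 'dd' -> no
  Position 4: 'da' -> no
  Position 5: 'ad' -> MATCH
  Position 6: 'da' -> no
  Position 7: 'ab' -> no
Total matches: 2

2


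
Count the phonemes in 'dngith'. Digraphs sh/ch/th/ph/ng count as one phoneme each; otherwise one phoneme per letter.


Parsing 'dngith' greedily, digraphs first:
  'd' -> consonant phoneme (phonemes so far: 1)
  'ng' -> digraph (1 consonant phoneme) (phonemes so far: 2)
  'i' -> vowel phoneme (phonemes so far: 3)
  'th' -> digraph (1 consonant phoneme) (phonemes so far: 4)
Total phonemes: 4

4


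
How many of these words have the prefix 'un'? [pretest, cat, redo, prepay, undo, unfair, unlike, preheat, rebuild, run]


Checking each word for prefix 'un':
  'pretest' -> no (count: 0)
  'cat' -> no (count: 0)
  'redo' -> no (count: 0)
  'prepay' -> no (count: 0)
  'undo' -> YES, starts with 'un' (count: 1)
  'unfair' -> YES, starts with 'un' (count: 2)
  'unlike' -> YES, starts with 'un' (count: 3)
  'preheat' -> no (count: 3)
  'rebuild' -> no (count: 3)
  'run' -> no (count: 3)
Total with prefix 'un': 3

3


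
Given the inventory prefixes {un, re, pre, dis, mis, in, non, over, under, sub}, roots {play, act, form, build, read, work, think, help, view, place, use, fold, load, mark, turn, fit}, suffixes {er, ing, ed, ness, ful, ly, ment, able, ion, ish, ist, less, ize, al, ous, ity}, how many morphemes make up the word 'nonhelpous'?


Segmenting 'nonhelpous' against the inventory:
  'non' -> prefix (morpheme 1)
  'help' -> root (morpheme 2)
  'ous' -> suffix (morpheme 3)
Total morphemes: 3

3


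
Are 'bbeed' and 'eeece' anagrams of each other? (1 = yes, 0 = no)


Sort characters of 'bbeed': 'bbdee'
Sort characters of 'eeece': 'ceeee'
Sorted forms differ -> they are NOT anagrams
Result: 0

0


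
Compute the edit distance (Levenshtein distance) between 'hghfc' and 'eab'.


Building DP table for s1='hghfc' (len 5) and s2='eab' (len 3):
       e  a  b
    0  1  2  3
  h 1  1  2  3
  g 2  2  2  3
  h 3  3  3  3
  f 4  4  4  4
  c 5  5  5  5
Edit distance = dp[5][3] = 5

5


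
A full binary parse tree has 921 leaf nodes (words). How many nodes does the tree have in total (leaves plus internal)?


Leaf nodes (terminals): 921
Internal nodes = n - 1 = 921 - 1 = 920
Total = leaves + internal = 921 + 920 = 1841

1841


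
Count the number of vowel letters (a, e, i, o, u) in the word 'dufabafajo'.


Scanning each character of 'dufabafajo':
  Position 1: 'd' -> consonant (running count: 0)
  Position 2: 'u' -> vowel (running count: 1)
  Position 3: 'f' -> consonant (running count: 1)
  Position 4: 'a' -> vowel (running count: 2)
  Position 5: 'b' -> consonant (running count: 2)
  Position 6: 'a' -> vowel (running count: 3)
  Position 7: 'f' -> consonant (running count: 3)
  Position 8: 'a' -> vowel (running count: 4)
  Position 9: 'j' -> consonant (running count: 4)
  Position 10: 'o' -> vowel (running count: 5)
Total vowels: 5

5


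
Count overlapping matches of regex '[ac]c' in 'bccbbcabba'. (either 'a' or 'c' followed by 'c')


Pattern: [ac]c means either 'a' or 'c' followed by 'c'.
Scanning 'bccbbcabba' position-by-position:
  Pos 0: window 'bc' -> no
  Pos 1: window 'cc' -> MATCH
  Pos 2: window 'cb' -> no
  Pos 3: window 'bb' -> no
  Pos 4: window 'bc' -> no
  Pos 5: window 'ca' -> no
  Pos 6: window 'ab' -> no
  Pos 7: window 'bb' -> no
  Pos 8: window 'ba' -> no
  Pos 9: window 'a' -> no
Total matches: 1

1


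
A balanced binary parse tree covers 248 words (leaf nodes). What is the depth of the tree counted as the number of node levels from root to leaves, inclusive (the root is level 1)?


In a balanced binary tree with n leaves the deepest leaf is ceil(log2(n)) edges below the root,
so counting node levels inclusive of root and leaves gives ceil(log2(n)) + 1 levels.
log2(248) = 7.9542
ceil(7.9542) = 8
levels = 8 + 1 = 9

9


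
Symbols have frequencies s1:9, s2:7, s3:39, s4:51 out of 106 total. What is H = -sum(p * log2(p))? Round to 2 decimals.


Computing entropy H = -sum(p_i * log2(p_i)):
  s1: p = 9/106 = 0.0849, -p*log2(p) = 0.3021
  s2: p = 7/106 = 0.0660, -p*log2(p) = 0.2589
  s3: p = 39/106 = 0.3679, -p*log2(p) = 0.5307
  s4: p = 51/106 = 0.4811, -p*log2(p) = 0.5078
H = sum of terms = 1.5995
Rounded to 2 decimals: 1.60

1.60


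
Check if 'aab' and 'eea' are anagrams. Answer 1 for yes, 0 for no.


Sort characters of 'aab': 'aab'
Sort characters of 'eea': 'aee'
Sorted forms differ -> they are NOT anagrams
Result: 0

0


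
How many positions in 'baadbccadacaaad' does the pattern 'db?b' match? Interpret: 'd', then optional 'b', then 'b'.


Pattern: db?b means 'd', then optional 'b', then 'b'.
Scanning 'baadbccadacaaad' position-by-position:
  Pos 0: window 'baa' -> no
  Pos 1: window 'aad' -> no
  Pos 2: window 'adb' -> no
  Pos 3: window 'dbc' -> MATCH
  Pos 4: window 'bcc' -> no
  Pos 5: window 'cca' -> no
  Pos 6: window 'cad' -> no
  Pos 7: window 'ada' -> no
  Pos 8: window 'dac' -> no
  Pos 9: window 'aca' -> no
  Pos 10: window 'caa' -> no
  Pos 11: window 'aaa' -> no
  Pos 12: window 'aad' -> no
  Pos 13: window 'ad' -> no
  Pos 14: window 'd' -> no
Total matches: 1

1


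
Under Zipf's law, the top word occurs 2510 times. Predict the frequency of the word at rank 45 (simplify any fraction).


Zipf's law: freq(rank) = f1 / rank
f1 = 2510, rank = 45
freq = 2510 / 45
GCD(2510, 45) = 5
Simplified: 502/9

502/9


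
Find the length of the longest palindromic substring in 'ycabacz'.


Scanning 'ycabacz' for palindromic substrings.
Substring at positions 1-5: 'cabac'.
Check: reverse('cabac') = 'cabac' -> palindrome confirmed.
Neighbouring characters ('y' / 'z') break symmetry, so it cannot extend further.
No longer palindromic substring exists; longest length = 5

5


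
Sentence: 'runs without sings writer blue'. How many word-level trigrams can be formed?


Word trigrams from [5] words:
  Trigram 1: (runs without sings)
  Trigram 2: (without sings writer)
  Trigram 3: (sings writer blue)
Total word trigrams: 5 - 2 = 3

3


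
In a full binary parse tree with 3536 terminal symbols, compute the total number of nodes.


Leaf nodes (terminals): 3536
Internal nodes = n - 1 = 3536 - 1 = 3535
Total = leaves + internal = 3536 + 3535 = 7071

7071


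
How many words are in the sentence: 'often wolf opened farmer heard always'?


Counting words by splitting on spaces:
  Word 1: 'often'
  Word 2: 'wolf'
  Word 3: 'opened'
  Word 4: 'farmer'
  Word 5: 'heard'
  Word 6: 'always'
Total words: 6

6


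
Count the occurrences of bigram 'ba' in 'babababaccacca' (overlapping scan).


Scanning 'babababaccacca' for bigram 'ba':
  Position 0: 'ba' -> MATCH
  Position 1: 'ab' -> no
  Position 2: 'ba' -> MATCH
  Position 3: 'ab' -> no
  Position 4: 'ba' -> MATCH
  Position 5: 'ab' -> no
  Position 6: 'ba' -> MATCH
  Position 7: 'ac' -> no
  Position 8: 'cc' -> no
  Position 9: 'ca' -> no
  Position 10: 'ac' -> no
  Position 11: 'cc' -> no
  Position 12: 'ca' -> no
Total matches: 4

4


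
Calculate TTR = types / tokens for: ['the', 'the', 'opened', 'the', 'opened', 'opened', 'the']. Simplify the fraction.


Tokens: 7
Unique types: ('opened', 'the') = 2
TTR = 2/7
Already in lowest terms.

2/7


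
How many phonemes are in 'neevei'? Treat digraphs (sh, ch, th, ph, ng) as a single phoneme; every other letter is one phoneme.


Parsing 'neevei' greedily, digraphs first:
  'n' -> consonant phoneme (phonemes so far: 1)
  'e' -> vowel phoneme (phonemes so far: 2)
  'e' -> vowel phoneme (phonemes so far: 3)
  'v' -> consonant phoneme (phonemes so far: 4)
  'e' -> vowel phoneme (phonemes so far: 5)
  'i' -> vowel phoneme (phonemes so far: 6)
Total phonemes: 6

6


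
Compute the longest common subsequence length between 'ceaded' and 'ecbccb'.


DP table for LCS of 'ceaded' and 'ecbccb':
       e  c  b  c  c  b
    0  0  0  0  0  0  0
  c 0  0  1  1  1  1  1
  e 0  1  1  1  1  1  1
  a 0  1  1  1  1  1  1
  d 0  1  1  1  1  1  1
  e 0  1  1  1  1  1  1
  d 0  1  1  1  1  1  1
LCS: 'c'
LCS length = 1

1


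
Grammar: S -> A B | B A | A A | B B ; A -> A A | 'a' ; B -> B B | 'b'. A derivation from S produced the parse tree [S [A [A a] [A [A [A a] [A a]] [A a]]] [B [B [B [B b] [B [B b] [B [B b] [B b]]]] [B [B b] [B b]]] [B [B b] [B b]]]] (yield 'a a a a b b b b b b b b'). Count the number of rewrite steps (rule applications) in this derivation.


Every bracketed nonterminal node [X ...] in the tree is produced by exactly one rule application.
Reading the tree off as a leftmost derivation:
  Step 1: S  =>  A B   (applied S -> A B)
  Step 2: A B  =>  A A B   (applied A -> A A)
  Step 3: A A B  =>  a A B   (applied A -> a)
  Step 4: a A B  =>  a A A B   (applied A -> A A)
  Step 5: a A A B  =>  a A A A B   (applied A -> A A)
  Step 6: a A A A B  =>  a a A A B   (applied A -> a)
  Step 7: a a A A B  =>  a a a A B   (applied A -> a)
  Step 8: a a a A B  =>  a a a a B   (applied A -> a)
  Step 9: a a a a B  =>  a a a a B B   (applied B -> B B)
  Step 10: a a a a B B  =>  a a a a B B B   (applied B -> B B)
  Step 11: a a a a B B B  =>  a a a a B B B B   (applied B -> B B)
  Step 12: a a a a B B B B  =>  a a a a b B B B   (applied B -> b)
  Step 13: a a a a b B B B  =>  a a a a b B B B B   (applied B -> B B)
  Step 14: a a a a b B B B B  =>  a a a a b b B B B   (applied B -> b)
  Step 15: a a a a b b B B B  =>  a a a a b b B B B B   (applied B -> B B)
  Step 16: a a a a b b B B B B  =>  a a a a b b b B B B   (applied B -> b)
  Step 17: a a a a b b b B B B  =>  a a a a b b b b B B   (applied B -> b)
  Step 18: a a a a b b b b B B  =>  a a a a b b b b B B B   (applied B -> B B)
  Step 19: a a a a b b b b B B B  =>  a a a a b b b b b B B   (applied B -> b)
  Step 20: a a a a b b b b b B B  =>  a a a a b b b b b b B   (applied B -> b)
  Step 21: a a a a b b b b b b B  =>  a a a a b b b b b b B B   (applied B -> B B)
  Step 22: a a a a b b b b b b B B  =>  a a a a b b b b b b b B   (applied B -> b)
  Step 23: a a a a b b b b b b b B  =>  a a a a b b b b b b b b   (applied B -> b)
Final yield: a a a a b b b b b b b b
Total rewrite steps: 23

23


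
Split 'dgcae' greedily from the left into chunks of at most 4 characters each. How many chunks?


'dgcae' has 5 characters.
Chunking with max size 4:
  Chunk 1: 'dgca' (positions 0-3)
  Chunk 2: 'e' (positions 4-4)
Total chunks: ceil(5 / 4) = 2

2


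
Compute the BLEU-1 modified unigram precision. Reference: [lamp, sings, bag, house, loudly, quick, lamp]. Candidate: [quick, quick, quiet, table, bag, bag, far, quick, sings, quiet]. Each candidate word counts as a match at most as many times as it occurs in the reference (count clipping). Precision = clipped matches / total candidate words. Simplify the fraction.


Reference word counts: {'bag': 1, 'house': 1, 'lamp': 2, 'loudly': 1, 'quick': 1, 'sings': 1}
Checking each candidate word (with clipping):
  'quick' -> in reference (ref count 1, used 1/1) -> match (matches: 1)
  'quick' -> ref count 1 already used up (1/1) -> clipped, no match (matches: 1)
  'quiet' -> not in reference -> no match (matches: 1)
  'table' -> not in reference -> no match (matches: 1)
  'bag' -> in reference (ref count 1, used 1/1) -> match (matches: 2)
  'bag' -> ref count 1 already used up (1/1) -> clipped, no match (matches: 2)
  'far' -> not in reference -> no match (matches: 2)
  'quick' -> ref count 1 already used up (1/1) -> clipped, no match (matches: 2)
  'sings' -> in reference (ref count 1, used 1/1) -> match (matches: 3)
  'quiet' -> not in reference -> no match (matches: 3)
Clipped matches: 3, Candidate length: 10
Precision = 3/10

3/10


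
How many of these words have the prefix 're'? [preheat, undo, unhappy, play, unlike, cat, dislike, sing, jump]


Checking each word for prefix 're':
  'preheat' -> no (count: 0)
  'undo' -> no (count: 0)
  'unhappy' -> no (count: 0)
  'play' -> no (count: 0)
  'unlike' -> no (count: 0)
  'cat' -> no (count: 0)
  'dislike' -> no (count: 0)
  'sing' -> no (count: 0)
  'jump' -> no (count: 0)
Total with prefix 're': 0

0


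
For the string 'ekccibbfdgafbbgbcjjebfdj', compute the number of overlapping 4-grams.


String 'ekccibbfdgafbbgbcjjebfdj' has length L = 24.
Number of overlapping n-grams = L - n + 1
Substituting: 24 - 4 + 1 = 21

21


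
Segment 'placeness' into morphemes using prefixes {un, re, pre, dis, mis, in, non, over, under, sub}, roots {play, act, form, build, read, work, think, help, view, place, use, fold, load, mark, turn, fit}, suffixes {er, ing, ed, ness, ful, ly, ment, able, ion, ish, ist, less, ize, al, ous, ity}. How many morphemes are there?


Segmenting 'placeness' against the inventory:
  'place' -> root (morpheme 1)
  'ness' -> suffix (morpheme 2)
Total morphemes: 2

2


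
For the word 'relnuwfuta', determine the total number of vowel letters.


Scanning each character of 'relnuwfuta':
  Position 1: 'r' -> consonant (running count: 0)
  Position 2: 'e' -> vowel (running count: 1)
  Position 3: 'l' -> consonant (running count: 1)
  Position 4: 'n' -> consonant (running count: 1)
  Position 5: 'u' -> vowel (running count: 2)
  Position 6: 'w' -> consonant (running count: 2)
  Position 7: 'f' -> consonant (running count: 2)
  Position 8: 'u' -> vowel (running count: 3)
  Position 9: 't' -> consonant (running count: 3)
  Position 10: 'a' -> vowel (running count: 4)
Total vowels: 4

4


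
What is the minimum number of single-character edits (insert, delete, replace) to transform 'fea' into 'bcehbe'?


Building DP table for s1='fea' (len 3) and s2='bcehbe' (len 6):
       b  c  e  h  b  e
    0  1  2  3  4  5  6
  f 1  1  2  3  4  5  6
  e 2  2  2  2  3  4  5
  a 3  3  3  3  3  4  5
Edit distance = dp[3][6] = 5

5


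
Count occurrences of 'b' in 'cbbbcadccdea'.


Scanning 'cbbbcadccdea' for 'b':
  Position 1: 'b' -> MATCH (count: 1)
  Position 2: 'b' -> MATCH (count: 2)
  Position 3: 'b' -> MATCH (count: 3)
Total occurrences of 'b': 3

3


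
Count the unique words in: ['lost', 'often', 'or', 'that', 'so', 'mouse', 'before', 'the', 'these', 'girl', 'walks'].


Listing all tokens and tracking unique types:
  Token 1: 'lost' -> NEW (unique so far: 1)
  Token 2: 'often' -> NEW (unique so far: 2)
  Token 3: 'or' -> NEW (unique so far: 3)
  Token 4: 'that' -> NEW (unique so far: 4)
  Token 5: 'so' -> NEW (unique so far: 5)
  Token 6: 'mouse' -> NEW (unique so far: 6)
  Token 7: 'before' -> NEW (unique so far: 7)
  Token 8: 'the' -> NEW (unique so far: 8)
  Token 9: 'these' -> NEW (unique so far: 9)
  Token 10: 'girl' -> NEW (unique so far: 10)
  Token 11: 'walks' -> NEW (unique so far: 11)
Unique types: ('before', 'girl', 'lost', 'mouse', 'often', 'or', 'so', 'that', 'the', 'these', 'walks')
Vocabulary size: 11

11


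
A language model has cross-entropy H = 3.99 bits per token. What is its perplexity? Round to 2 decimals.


Perplexity formula: PP = 2^H
H = 3.99
PP = 2^3.99
Decompose: 2^3.99 = 2^3 * 2^0.99
2^3 = 8, 2^0.99 ~ 1.9861850
PP ~ 8 * 1.9861850 = 15.8894800
Rounded to 2 decimals: 15.89

15.89


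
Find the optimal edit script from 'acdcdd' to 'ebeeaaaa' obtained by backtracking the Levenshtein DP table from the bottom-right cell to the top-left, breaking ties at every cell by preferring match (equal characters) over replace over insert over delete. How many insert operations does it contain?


Edit distance = 8. Backtracking from cell (6, 8) with preference match > replace > insert > delete,
then listing the resulting alignment 'acdcdd' -> 'ebeeaaaa' left to right:
  Step 1: insert 'e' [insertion #1]
  Step 2: insert 'b' [insertion #2]
  Step 3: replace a->e
  Step 4: replace c->e
  Step 5: replace d->a
  Step 6: replace c->a
  Step 7: replace d->a
  Step 8: replace d->a
Total insertions: 2

2


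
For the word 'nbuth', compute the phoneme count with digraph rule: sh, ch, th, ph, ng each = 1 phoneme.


Parsing 'nbuth' greedily, digraphs first:
  'n' -> consonant phoneme (phonemes so far: 1)
  'b' -> consonant phoneme (phonemes so far: 2)
  'u' -> vowel phoneme (phonemes so far: 3)
  'th' -> digraph (1 consonant phoneme) (phonemes so far: 4)
Total phonemes: 4

4


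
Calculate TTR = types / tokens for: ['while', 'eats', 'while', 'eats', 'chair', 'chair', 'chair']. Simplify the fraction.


Tokens: 7
Unique types: ('chair', 'eats', 'while') = 3
TTR = 3/7
Already in lowest terms.

3/7


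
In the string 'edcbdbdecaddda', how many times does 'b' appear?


Scanning 'edcbdbdecaddda' for 'b':
  Position 3: 'b' -> MATCH (count: 1)
  Position 5: 'b' -> MATCH (count: 2)
Total occurrences of 'b': 2

2


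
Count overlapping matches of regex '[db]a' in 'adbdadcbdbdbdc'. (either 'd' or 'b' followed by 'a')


Pattern: [db]a means either 'd' or 'b' followed by 'a'.
Scanning 'adbdadcbdbdbdc' position-by-position:
  Pos 0: window 'ad' -> no
  Pos 1: window 'db' -> no
  Pos 2: window 'bd' -> no
  Pos 3: window 'da' -> MATCH
  Pos 4: window 'ad' -> no
  Pos 5: window 'dc' -> no
  Pos 6: window 'cb' -> no
  Pos 7: window 'bd' -> no
  Pos 8: window 'db' -> no
  Pos 9: window 'bd' -> no
  Pos 10: window 'db' -> no
  Pos 11: window 'bd' -> no
  Pos 12: window 'dc' -> no
  Pos 13: window 'c' -> no
Total matches: 1

1


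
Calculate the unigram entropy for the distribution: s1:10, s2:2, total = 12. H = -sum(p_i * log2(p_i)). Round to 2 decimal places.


Computing entropy H = -sum(p_i * log2(p_i)):
  s1: p = 10/12 = 0.8333, -p*log2(p) = 0.2192
  s2: p = 2/12 = 0.1667, -p*log2(p) = 0.4308
H = sum of terms = 0.6500
Rounded to 2 decimals: 0.65

0.65


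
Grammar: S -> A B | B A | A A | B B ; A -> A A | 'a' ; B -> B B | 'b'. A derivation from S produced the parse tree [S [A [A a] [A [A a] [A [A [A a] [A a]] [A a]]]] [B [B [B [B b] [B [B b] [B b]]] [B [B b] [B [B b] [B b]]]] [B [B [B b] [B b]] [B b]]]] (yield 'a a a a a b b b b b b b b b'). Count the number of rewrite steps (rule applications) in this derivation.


Every bracketed nonterminal node [X ...] in the tree is produced by exactly one rule application.
Reading the tree off as a leftmost derivation:
  Step 1: S  =>  A B   (applied S -> A B)
  Step 2: A B  =>  A A B   (applied A -> A A)
  Step 3: A A B  =>  a A B   (applied A -> a)
  Step 4: a A B  =>  a A A B   (applied A -> A A)
  Step 5: a A A B  =>  a a A B   (applied A -> a)
  Step 6: a a A B  =>  a a A A B   (applied A -> A A)
  Step 7: a a A A B  =>  a a A A A B   (applied A -> A A)
  Step 8: a a A A A B  =>  a a a A A B   (applied A -> a)
  Step 9: a a a A A B  =>  a a a a A B   (applied A -> a)
  Step 10: a a a a A B  =>  a a a a a B   (applied A -> a)
  Step 11: a a a a a B  =>  a a a a a B B   (applied B -> B B)
  Step 12: a a a a a B B  =>  a a a a a B B B   (applied B -> B B)
  Step 13: a a a a a B B B  =>  a a a a a B B B B   (applied B -> B B)
  Step 14: a a a a a B B B B  =>  a a a a a b B B B   (applied B -> b)
  Step 15: a a a a a b B B B  =>  a a a a a b B B B B   (applied B -> B B)
  Step 16: a a a a a b B B B B  =>  a a a a a b b B B B   (applied B -> b)
  Step 17: a a a a a b b B B B  =>  a a a a a b b b B B   (applied B -> b)
  Step 18: a a a a a b b b B B  =>  a a a a a b b b B B B   (applied B -> B B)
  Step 19: a a a a a b b b B B B  =>  a a a a a b b b b B B   (applied B -> b)
  Step 20: a a a a a b b b b B B  =>  a a a a a b b b b B B B   (applied B -> B B)
  Step 21: a a a a a b b b b B B B  =>  a a a a a b b b b b B B   (applied B -> b)
  Step 22: a a a a a b b b b b B B  =>  a a a a a b b b b b b B   (applied B -> b)
  Step 23: a a a a a b b b b b b B  =>  a a a a a b b b b b b B B   (applied B -> B B)
  Step 24: a a a a a b b b b b b B B  =>  a a a a a b b b b b b B B B   (applied B -> B B)
  Step 25: a a a a a b b b b b b B B B  =>  a a a a a b b b b b b b B B   (applied B -> b)
  Step 26: a a a a a b b b b b b b B B  =>  a a a a a b b b b b b b b B   (applied B -> b)
  Step 27: a a a a a b b b b b b b b B  =>  a a a a a b b b b b b b b b   (applied B -> b)
Final yield: a a a a a b b b b b b b b b
Total rewrite steps: 27

27


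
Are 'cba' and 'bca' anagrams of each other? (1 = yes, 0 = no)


Sort characters of 'cba': 'abc'
Sort characters of 'bca': 'abc'
Sorted forms match -> they ARE anagrams
Result: 1

1


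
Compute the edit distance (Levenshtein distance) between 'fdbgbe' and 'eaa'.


Building DP table for s1='fdbgbe' (len 6) and s2='eaa' (len 3):
       e  a  a
    0  1  2  3
  f 1  1  2  3
  d 2  2  2  3
  b 3  3  3  3
  g 4  4  4  4
  b 5  5  5  5
  e 6  5  6  6
Edit distance = dp[6][3] = 6

6


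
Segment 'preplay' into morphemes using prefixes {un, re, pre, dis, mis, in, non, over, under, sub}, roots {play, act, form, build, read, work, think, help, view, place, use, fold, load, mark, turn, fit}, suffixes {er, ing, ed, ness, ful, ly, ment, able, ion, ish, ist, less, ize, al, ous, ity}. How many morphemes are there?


Segmenting 'preplay' against the inventory:
  'pre' -> prefix (morpheme 1)
  'play' -> root (morpheme 2)
Total morphemes: 2

2
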